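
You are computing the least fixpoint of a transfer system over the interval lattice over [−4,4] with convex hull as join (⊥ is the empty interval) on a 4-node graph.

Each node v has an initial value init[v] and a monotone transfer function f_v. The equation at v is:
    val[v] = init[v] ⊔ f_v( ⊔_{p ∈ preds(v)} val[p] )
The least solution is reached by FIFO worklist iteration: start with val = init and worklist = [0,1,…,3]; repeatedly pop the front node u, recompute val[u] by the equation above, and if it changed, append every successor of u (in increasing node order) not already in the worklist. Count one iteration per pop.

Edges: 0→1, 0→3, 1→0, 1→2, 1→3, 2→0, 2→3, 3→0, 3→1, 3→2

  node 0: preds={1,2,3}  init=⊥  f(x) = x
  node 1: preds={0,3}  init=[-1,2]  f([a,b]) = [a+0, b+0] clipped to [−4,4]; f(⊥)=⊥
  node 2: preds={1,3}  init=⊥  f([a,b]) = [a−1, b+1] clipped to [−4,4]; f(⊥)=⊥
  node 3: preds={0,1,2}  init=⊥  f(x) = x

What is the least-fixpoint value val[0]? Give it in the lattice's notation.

Iteration log — 17 steps:
  step 1. node 0  ⊔preds=[-1,2]  new=[-1,2]  old=⊥  +wl: 
  step 2. node 1  ⊔preds=[-1,2]  new=[-1,2]  stable
  step 3. node 2  ⊔preds=[-1,2]  new=[-2,3]  old=⊥  +wl: 0
  step 4. node 3  ⊔preds=[-2,3]  new=[-2,3]  old=⊥  +wl: 1,2
  step 5. node 0  ⊔preds=[-2,3]  new=[-2,3]  old=[-1,2]  +wl: 3
  step 6. node 1  ⊔preds=[-2,3]  new=[-2,3]  old=[-1,2]  +wl: 0
  step 7. node 2  ⊔preds=[-2,3]  new=[-3,4]  old=[-2,3]  +wl: 
  step 8. node 3  ⊔preds=[-3,4]  new=[-3,4]  old=[-2,3]  +wl: 1,2
  step 9. node 0  ⊔preds=[-3,4]  new=[-3,4]  old=[-2,3]  +wl: 3
  step 10. node 1  ⊔preds=[-3,4]  new=[-3,4]  old=[-2,3]  +wl: 0
  step 11. node 2  ⊔preds=[-3,4]  new=[-4,4]  old=[-3,4]  +wl: 
  step 12. node 3  ⊔preds=[-4,4]  new=[-4,4]  old=[-3,4]  +wl: 1,2
  step 13. node 0  ⊔preds=[-4,4]  new=[-4,4]  old=[-3,4]  +wl: 3
  step 14. node 1  ⊔preds=[-4,4]  new=[-4,4]  old=[-3,4]  +wl: 0
  step 15. node 2  ⊔preds=[-4,4]  new=[-4,4]  stable
  step 16. node 3  ⊔preds=[-4,4]  new=[-4,4]  stable
  step 17. node 0  ⊔preds=[-4,4]  new=[-4,4]  stable

Least fixpoint reached:
  node 0: [-4,4]
  node 1: [-4,4]
  node 2: [-4,4]
  node 3: [-4,4]

[-4,4]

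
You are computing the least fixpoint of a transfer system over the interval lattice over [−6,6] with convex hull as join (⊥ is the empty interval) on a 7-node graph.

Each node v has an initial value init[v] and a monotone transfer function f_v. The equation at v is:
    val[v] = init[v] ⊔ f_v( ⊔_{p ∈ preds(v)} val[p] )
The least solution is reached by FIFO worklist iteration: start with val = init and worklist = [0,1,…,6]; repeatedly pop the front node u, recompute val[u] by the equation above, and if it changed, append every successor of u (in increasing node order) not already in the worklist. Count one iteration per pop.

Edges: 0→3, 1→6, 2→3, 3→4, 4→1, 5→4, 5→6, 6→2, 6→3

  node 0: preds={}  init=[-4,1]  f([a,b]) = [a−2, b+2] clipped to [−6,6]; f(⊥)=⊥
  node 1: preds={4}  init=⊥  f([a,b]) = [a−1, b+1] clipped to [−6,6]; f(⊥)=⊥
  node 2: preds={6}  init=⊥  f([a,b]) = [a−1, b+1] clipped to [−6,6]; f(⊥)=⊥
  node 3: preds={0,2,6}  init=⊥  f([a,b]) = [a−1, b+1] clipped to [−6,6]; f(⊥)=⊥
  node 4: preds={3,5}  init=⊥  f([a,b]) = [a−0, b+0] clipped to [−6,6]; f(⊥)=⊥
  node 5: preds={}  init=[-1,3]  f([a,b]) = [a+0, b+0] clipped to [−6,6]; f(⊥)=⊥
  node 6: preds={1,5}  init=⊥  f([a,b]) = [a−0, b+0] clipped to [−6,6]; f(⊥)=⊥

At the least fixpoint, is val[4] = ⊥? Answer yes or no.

no

Iteration log — 20 steps:
  step 1. node 0  ⊔preds=⊥  new=[-4,1]  stable
  step 2. node 1  ⊔preds=⊥  new=⊥  stable
  step 3. node 2  ⊔preds=⊥  new=⊥  stable
  step 4. node 3  ⊔preds=[-4,1]  new=[-5,2]  old=⊥  +wl: 
  step 5. node 4  ⊔preds=[-5,3]  new=[-5,3]  old=⊥  +wl: 1
  step 6. node 5  ⊔preds=⊥  new=[-1,3]  stable
  step 7. node 6  ⊔preds=[-1,3]  new=[-1,3]  old=⊥  +wl: 2,3
  step 8. node 1  ⊔preds=[-5,3]  new=[-6,4]  old=⊥  +wl: 6
  step 9. node 2  ⊔preds=[-1,3]  new=[-2,4]  old=⊥  +wl: 
  step 10. node 3  ⊔preds=[-4,4]  new=[-5,5]  old=[-5,2]  +wl: 4
  step 11. node 6  ⊔preds=[-6,4]  new=[-6,4]  old=[-1,3]  +wl: 2,3
  step 12. node 4  ⊔preds=[-5,5]  new=[-5,5]  old=[-5,3]  +wl: 1
  step 13. node 2  ⊔preds=[-6,4]  new=[-6,5]  old=[-2,4]  +wl: 
  step 14. node 3  ⊔preds=[-6,5]  new=[-6,6]  old=[-5,5]  +wl: 4
  step 15. node 1  ⊔preds=[-5,5]  new=[-6,6]  old=[-6,4]  +wl: 6
  step 16. node 4  ⊔preds=[-6,6]  new=[-6,6]  old=[-5,5]  +wl: 1
  step 17. node 6  ⊔preds=[-6,6]  new=[-6,6]  old=[-6,4]  +wl: 2,3
  step 18. node 1  ⊔preds=[-6,6]  new=[-6,6]  stable
  step 19. node 2  ⊔preds=[-6,6]  new=[-6,6]  old=[-6,5]  +wl: 
  step 20. node 3  ⊔preds=[-6,6]  new=[-6,6]  stable

Least fixpoint reached:
  node 0: [-4,1]
  node 1: [-6,6]
  node 2: [-6,6]
  node 3: [-6,6]
  node 4: [-6,6]
  node 5: [-1,3]
  node 6: [-6,6]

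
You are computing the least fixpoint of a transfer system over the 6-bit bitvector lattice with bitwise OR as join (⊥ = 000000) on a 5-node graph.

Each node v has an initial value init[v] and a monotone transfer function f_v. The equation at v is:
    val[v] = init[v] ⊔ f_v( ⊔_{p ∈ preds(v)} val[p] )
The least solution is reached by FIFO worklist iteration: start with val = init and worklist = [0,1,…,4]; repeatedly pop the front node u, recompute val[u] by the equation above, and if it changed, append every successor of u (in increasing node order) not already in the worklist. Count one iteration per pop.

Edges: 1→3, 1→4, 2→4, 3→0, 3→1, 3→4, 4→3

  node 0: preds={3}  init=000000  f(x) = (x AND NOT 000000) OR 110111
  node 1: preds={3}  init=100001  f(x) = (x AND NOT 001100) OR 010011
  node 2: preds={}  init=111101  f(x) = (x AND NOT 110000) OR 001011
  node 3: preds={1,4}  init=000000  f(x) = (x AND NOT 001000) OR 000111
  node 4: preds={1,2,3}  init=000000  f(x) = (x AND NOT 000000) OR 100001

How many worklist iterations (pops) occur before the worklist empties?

Iteration log — 8 steps:
  step 1. node 0  ⊔preds=000000  new=110111  old=000000  +wl: 
  step 2. node 1  ⊔preds=000000  new=110011  old=100001  +wl: 
  step 3. node 2  ⊔preds=000000  new=111111  old=111101  +wl: 
  step 4. node 3  ⊔preds=110011  new=110111  old=000000  +wl: 0,1
  step 5. node 4  ⊔preds=111111  new=111111  old=000000  +wl: 3
  step 6. node 0  ⊔preds=110111  new=110111  stable
  step 7. node 1  ⊔preds=110111  new=110011  stable
  step 8. node 3  ⊔preds=111111  new=110111  stable

Least fixpoint reached:
  node 0: 110111
  node 1: 110011
  node 2: 111111
  node 3: 110111
  node 4: 111111

8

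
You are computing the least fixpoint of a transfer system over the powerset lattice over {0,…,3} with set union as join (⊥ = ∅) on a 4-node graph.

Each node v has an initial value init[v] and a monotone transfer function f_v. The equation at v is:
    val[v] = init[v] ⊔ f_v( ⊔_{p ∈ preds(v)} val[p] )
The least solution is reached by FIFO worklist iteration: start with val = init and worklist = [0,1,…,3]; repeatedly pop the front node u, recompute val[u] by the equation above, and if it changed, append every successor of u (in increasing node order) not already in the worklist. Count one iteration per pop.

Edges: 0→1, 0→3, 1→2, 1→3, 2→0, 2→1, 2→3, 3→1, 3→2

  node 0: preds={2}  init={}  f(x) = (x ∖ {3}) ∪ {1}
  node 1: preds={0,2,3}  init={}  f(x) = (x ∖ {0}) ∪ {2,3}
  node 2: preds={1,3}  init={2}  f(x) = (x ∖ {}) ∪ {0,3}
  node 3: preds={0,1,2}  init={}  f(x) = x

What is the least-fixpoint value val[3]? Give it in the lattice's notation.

Trace (8 dequeues):
  [1] u=0 | in {2} | out {1,2} | prev {} | push {}
  [2] u=1 | in {1,2} | out {1,2,3} | prev {} | push {}
  [3] u=2 | in {1,2,3} | out {0,1,2,3} | prev {2} | push {0,1}
  [4] u=3 | in {0,1,2,3} | out {0,1,2,3} | prev {} | push {2}
  [5] u=0 | in {0,1,2,3} | out {0,1,2} | prev {1,2} | push {3}
  [6] u=1 | in {0,1,2,3} | out {1,2,3} | ==
  [7] u=2 | in {0,1,2,3} | out {0,1,2,3} | ==
  [8] u=3 | in {0,1,2,3} | out {0,1,2,3} | ==

Converged values:
  [0] {0,1,2}
  [1] {1,2,3}
  [2] {0,1,2,3}
  [3] {0,1,2,3}

{0,1,2,3}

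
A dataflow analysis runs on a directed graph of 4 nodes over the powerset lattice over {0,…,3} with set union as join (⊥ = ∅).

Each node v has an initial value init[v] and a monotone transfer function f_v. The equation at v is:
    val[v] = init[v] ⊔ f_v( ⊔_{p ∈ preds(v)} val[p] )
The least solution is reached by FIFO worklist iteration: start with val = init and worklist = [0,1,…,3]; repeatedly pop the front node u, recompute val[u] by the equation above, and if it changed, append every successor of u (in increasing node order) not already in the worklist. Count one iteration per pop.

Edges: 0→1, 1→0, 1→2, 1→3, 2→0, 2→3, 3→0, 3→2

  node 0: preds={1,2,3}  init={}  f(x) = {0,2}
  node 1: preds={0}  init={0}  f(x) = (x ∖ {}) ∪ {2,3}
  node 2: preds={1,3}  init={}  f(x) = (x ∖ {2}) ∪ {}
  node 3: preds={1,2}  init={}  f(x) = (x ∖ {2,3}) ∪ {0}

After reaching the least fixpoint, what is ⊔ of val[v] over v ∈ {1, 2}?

{0,2,3}

Iteration log — 6 steps:
  step 1. node 0  ⊔preds={0}  new={0,2}  old={}  +wl: 
  step 2. node 1  ⊔preds={0,2}  new={0,2,3}  old={0}  +wl: 0
  step 3. node 2  ⊔preds={0,2,3}  new={0,3}  old={}  +wl: 
  step 4. node 3  ⊔preds={0,2,3}  new={0}  old={}  +wl: 2
  step 5. node 0  ⊔preds={0,2,3}  new={0,2}  stable
  step 6. node 2  ⊔preds={0,2,3}  new={0,3}  stable

Least fixpoint reached:
  node 0: {0,2}
  node 1: {0,2,3}
  node 2: {0,3}
  node 3: {0}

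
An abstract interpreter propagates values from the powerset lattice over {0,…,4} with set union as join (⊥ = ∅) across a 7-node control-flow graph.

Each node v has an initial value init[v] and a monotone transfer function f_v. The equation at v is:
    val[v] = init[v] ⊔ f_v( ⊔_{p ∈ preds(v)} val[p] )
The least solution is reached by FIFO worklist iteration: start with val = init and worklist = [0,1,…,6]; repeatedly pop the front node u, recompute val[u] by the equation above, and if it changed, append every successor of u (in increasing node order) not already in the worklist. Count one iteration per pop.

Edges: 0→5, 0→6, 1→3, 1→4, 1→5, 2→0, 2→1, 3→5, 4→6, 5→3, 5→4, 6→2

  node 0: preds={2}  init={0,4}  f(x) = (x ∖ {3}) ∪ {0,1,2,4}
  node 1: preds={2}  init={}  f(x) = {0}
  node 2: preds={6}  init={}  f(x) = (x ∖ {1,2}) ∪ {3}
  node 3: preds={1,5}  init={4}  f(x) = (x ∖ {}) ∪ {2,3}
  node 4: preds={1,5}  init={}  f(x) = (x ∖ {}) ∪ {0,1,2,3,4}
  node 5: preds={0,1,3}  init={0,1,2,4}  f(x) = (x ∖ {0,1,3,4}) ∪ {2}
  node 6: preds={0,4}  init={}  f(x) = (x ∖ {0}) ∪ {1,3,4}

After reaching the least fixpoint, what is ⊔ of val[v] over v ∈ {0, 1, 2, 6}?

Worklist (12 pops):
  #1 pop 0: in={} → {0,1,2,4} (was {0,4}); enqueue []
  #2 pop 1: in={} → {0} (was {}); enqueue []
  #3 pop 2: in={} → {3} (was {}); enqueue [0,1]
  #4 pop 3: in={0,1,2,4} → {0,1,2,3,4} (was {4}); enqueue []
  #5 pop 4: in={0,1,2,4} → {0,1,2,3,4} (was {}); enqueue []
  #6 pop 5: in={0,1,2,3,4} → {0,1,2,4} (no change)
  #7 pop 6: in={0,1,2,3,4} → {1,2,3,4} (was {}); enqueue [2]
  #8 pop 0: in={3} → {0,1,2,4} (no change)
  #9 pop 1: in={3} → {0} (no change)
  #10 pop 2: in={1,2,3,4} → {3,4} (was {3}); enqueue [0,1]
  #11 pop 0: in={3,4} → {0,1,2,4} (no change)
  #12 pop 1: in={3,4} → {0} (no change)

Fixpoint:
  val[0] = {0,1,2,4}
  val[1] = {0}
  val[2] = {3,4}
  val[3] = {0,1,2,3,4}
  val[4] = {0,1,2,3,4}
  val[5] = {0,1,2,4}
  val[6] = {1,2,3,4}

{0,1,2,3,4}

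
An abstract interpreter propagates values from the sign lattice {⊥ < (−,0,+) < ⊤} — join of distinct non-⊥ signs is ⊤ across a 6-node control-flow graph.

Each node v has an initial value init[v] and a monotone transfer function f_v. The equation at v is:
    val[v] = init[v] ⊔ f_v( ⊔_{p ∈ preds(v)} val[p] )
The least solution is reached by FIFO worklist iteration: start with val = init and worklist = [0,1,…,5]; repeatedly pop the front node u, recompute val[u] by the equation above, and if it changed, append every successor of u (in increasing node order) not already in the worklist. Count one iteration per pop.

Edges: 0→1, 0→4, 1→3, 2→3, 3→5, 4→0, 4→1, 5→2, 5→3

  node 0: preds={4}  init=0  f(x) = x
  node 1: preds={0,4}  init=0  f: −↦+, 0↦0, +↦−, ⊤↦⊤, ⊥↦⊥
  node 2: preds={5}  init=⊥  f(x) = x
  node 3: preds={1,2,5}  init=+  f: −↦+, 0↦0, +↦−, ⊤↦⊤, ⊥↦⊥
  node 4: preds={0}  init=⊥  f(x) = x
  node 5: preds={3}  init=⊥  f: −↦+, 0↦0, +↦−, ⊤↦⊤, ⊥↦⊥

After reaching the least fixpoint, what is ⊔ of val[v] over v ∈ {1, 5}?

Worklist (10 pops):
  #1 pop 0: in=⊥ → 0 (no change)
  #2 pop 1: in=0 → 0 (no change)
  #3 pop 2: in=⊥ → ⊥ (no change)
  #4 pop 3: in=0 → ⊤ (was +); enqueue []
  #5 pop 4: in=0 → 0 (was ⊥); enqueue [0,1]
  #6 pop 5: in=⊤ → ⊤ (was ⊥); enqueue [2,3]
  #7 pop 0: in=0 → 0 (no change)
  #8 pop 1: in=0 → 0 (no change)
  #9 pop 2: in=⊤ → ⊤ (was ⊥); enqueue []
  #10 pop 3: in=⊤ → ⊤ (no change)

Fixpoint:
  val[0] = 0
  val[1] = 0
  val[2] = ⊤
  val[3] = ⊤
  val[4] = 0
  val[5] = ⊤

⊤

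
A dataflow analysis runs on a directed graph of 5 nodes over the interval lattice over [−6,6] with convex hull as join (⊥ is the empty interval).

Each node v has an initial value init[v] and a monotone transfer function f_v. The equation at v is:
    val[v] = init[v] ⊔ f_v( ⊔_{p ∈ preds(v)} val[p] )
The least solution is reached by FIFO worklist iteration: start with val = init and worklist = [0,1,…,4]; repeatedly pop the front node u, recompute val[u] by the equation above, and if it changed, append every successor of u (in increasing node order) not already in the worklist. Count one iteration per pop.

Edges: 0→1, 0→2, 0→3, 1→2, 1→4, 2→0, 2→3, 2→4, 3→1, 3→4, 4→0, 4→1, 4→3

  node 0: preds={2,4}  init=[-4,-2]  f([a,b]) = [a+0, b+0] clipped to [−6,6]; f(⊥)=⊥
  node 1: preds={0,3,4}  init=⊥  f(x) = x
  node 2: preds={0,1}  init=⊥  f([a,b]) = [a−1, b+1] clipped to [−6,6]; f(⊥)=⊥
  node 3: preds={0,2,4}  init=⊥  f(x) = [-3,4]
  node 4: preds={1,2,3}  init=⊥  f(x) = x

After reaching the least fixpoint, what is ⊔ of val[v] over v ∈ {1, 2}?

[-6,6]

Iteration log — 20 steps:
  step 1. node 0  ⊔preds=⊥  new=[-4,-2]  stable
  step 2. node 1  ⊔preds=[-4,-2]  new=[-4,-2]  old=⊥  +wl: 
  step 3. node 2  ⊔preds=[-4,-2]  new=[-5,-1]  old=⊥  +wl: 0
  step 4. node 3  ⊔preds=[-5,-1]  new=[-3,4]  old=⊥  +wl: 1
  step 5. node 4  ⊔preds=[-5,4]  new=[-5,4]  old=⊥  +wl: 3
  step 6. node 0  ⊔preds=[-5,4]  new=[-5,4]  old=[-4,-2]  +wl: 2
  step 7. node 1  ⊔preds=[-5,4]  new=[-5,4]  old=[-4,-2]  +wl: 4
  step 8. node 3  ⊔preds=[-5,4]  new=[-3,4]  stable
  step 9. node 2  ⊔preds=[-5,4]  new=[-6,5]  old=[-5,-1]  +wl: 0,3
  step 10. node 4  ⊔preds=[-6,5]  new=[-6,5]  old=[-5,4]  +wl: 1
  step 11. node 0  ⊔preds=[-6,5]  new=[-6,5]  old=[-5,4]  +wl: 2
  step 12. node 3  ⊔preds=[-6,5]  new=[-3,4]  stable
  step 13. node 1  ⊔preds=[-6,5]  new=[-6,5]  old=[-5,4]  +wl: 4
  step 14. node 2  ⊔preds=[-6,5]  new=[-6,6]  old=[-6,5]  +wl: 0,3
  step 15. node 4  ⊔preds=[-6,6]  new=[-6,6]  old=[-6,5]  +wl: 1
  step 16. node 0  ⊔preds=[-6,6]  new=[-6,6]  old=[-6,5]  +wl: 2
  step 17. node 3  ⊔preds=[-6,6]  new=[-3,4]  stable
  step 18. node 1  ⊔preds=[-6,6]  new=[-6,6]  old=[-6,5]  +wl: 4
  step 19. node 2  ⊔preds=[-6,6]  new=[-6,6]  stable
  step 20. node 4  ⊔preds=[-6,6]  new=[-6,6]  stable

Least fixpoint reached:
  node 0: [-6,6]
  node 1: [-6,6]
  node 2: [-6,6]
  node 3: [-3,4]
  node 4: [-6,6]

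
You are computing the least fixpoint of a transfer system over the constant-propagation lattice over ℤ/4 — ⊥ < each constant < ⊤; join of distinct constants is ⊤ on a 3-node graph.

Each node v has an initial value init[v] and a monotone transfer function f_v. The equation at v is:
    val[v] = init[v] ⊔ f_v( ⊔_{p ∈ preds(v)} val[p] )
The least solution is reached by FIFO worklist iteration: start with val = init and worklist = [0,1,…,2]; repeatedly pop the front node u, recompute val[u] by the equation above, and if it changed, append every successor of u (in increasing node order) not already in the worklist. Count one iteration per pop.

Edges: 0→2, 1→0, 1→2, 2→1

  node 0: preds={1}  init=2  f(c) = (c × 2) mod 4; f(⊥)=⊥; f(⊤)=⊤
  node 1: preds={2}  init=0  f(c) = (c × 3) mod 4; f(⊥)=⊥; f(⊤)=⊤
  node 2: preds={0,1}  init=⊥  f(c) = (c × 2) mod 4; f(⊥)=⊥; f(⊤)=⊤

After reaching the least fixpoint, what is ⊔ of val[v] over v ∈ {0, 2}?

Iteration log — 6 steps:
  step 1. node 0  ⊔preds=0  new=⊤  old=2  +wl: 
  step 2. node 1  ⊔preds=⊥  new=0  stable
  step 3. node 2  ⊔preds=⊤  new=⊤  old=⊥  +wl: 1
  step 4. node 1  ⊔preds=⊤  new=⊤  old=0  +wl: 0,2
  step 5. node 0  ⊔preds=⊤  new=⊤  stable
  step 6. node 2  ⊔preds=⊤  new=⊤  stable

Least fixpoint reached:
  node 0: ⊤
  node 1: ⊤
  node 2: ⊤

⊤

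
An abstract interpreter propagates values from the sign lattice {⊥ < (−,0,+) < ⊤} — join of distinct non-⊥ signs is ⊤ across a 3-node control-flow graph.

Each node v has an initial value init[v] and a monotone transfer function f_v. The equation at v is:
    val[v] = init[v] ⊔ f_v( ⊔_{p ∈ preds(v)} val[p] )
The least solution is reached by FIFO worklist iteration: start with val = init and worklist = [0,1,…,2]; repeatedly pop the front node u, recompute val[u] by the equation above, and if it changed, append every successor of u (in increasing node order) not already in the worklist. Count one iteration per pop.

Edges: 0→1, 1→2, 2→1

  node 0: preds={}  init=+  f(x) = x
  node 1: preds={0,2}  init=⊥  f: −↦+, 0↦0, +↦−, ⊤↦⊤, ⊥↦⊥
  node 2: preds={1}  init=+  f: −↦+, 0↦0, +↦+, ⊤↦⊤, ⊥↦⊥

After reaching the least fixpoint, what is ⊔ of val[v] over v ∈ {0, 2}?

Iteration log — 3 steps:
  step 1. node 0  ⊔preds=⊥  new=+  stable
  step 2. node 1  ⊔preds=+  new=−  old=⊥  +wl: 
  step 3. node 2  ⊔preds=−  new=+  stable

Least fixpoint reached:
  node 0: +
  node 1: −
  node 2: +

+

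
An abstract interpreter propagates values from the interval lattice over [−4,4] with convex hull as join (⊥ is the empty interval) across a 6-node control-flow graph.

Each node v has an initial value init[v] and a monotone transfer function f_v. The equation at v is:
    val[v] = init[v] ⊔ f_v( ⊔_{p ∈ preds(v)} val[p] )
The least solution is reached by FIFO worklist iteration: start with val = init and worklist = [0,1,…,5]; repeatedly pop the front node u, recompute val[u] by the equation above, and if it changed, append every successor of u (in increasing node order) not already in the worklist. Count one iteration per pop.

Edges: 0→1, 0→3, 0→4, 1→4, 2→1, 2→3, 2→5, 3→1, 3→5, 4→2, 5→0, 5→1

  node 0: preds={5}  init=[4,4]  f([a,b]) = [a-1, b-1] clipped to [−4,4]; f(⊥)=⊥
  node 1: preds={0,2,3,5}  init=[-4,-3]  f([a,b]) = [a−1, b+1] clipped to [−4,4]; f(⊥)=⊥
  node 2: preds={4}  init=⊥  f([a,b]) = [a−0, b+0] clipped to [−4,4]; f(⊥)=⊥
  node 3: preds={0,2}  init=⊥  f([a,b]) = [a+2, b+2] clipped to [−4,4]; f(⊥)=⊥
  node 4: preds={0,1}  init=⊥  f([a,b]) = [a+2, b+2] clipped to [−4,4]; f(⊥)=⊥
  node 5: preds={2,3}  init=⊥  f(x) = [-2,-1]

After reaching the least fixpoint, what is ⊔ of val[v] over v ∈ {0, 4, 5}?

Trace (14 dequeues):
  [1] u=0 | in ⊥ | out [4,4] | ==
  [2] u=1 | in [4,4] | out [-4,4] | prev [-4,-3] | push {}
  [3] u=2 | in ⊥ | out ⊥ | ==
  [4] u=3 | in [4,4] | out [4,4] | prev ⊥ | push {1}
  [5] u=4 | in [-4,4] | out [-2,4] | prev ⊥ | push {2}
  [6] u=5 | in [4,4] | out [-2,-1] | prev ⊥ | push {0}
  [7] u=1 | in [-2,4] | out [-4,4] | ==
  [8] u=2 | in [-2,4] | out [-2,4] | prev ⊥ | push {1,3,5}
  [9] u=0 | in [-2,-1] | out [-3,4] | prev [4,4] | push {4}
  [10] u=1 | in [-3,4] | out [-4,4] | ==
  [11] u=3 | in [-3,4] | out [-1,4] | prev [4,4] | push {1}
  [12] u=5 | in [-2,4] | out [-2,-1] | ==
  [13] u=4 | in [-4,4] | out [-2,4] | ==
  [14] u=1 | in [-3,4] | out [-4,4] | ==

Converged values:
  [0] [-3,4]
  [1] [-4,4]
  [2] [-2,4]
  [3] [-1,4]
  [4] [-2,4]
  [5] [-2,-1]

[-3,4]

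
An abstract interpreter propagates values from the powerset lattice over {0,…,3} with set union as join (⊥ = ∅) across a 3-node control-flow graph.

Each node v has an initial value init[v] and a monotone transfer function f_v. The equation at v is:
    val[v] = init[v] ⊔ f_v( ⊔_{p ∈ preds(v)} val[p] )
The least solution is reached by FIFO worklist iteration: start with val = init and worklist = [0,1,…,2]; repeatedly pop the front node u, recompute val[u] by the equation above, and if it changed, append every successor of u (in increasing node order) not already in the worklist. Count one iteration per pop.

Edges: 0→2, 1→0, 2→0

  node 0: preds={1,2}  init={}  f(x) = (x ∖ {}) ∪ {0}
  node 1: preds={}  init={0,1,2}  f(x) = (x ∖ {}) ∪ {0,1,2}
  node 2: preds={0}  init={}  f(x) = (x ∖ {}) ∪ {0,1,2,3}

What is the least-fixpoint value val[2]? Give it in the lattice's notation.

Trace (5 dequeues):
  [1] u=0 | in {0,1,2} | out {0,1,2} | prev {} | push {}
  [2] u=1 | in {} | out {0,1,2} | ==
  [3] u=2 | in {0,1,2} | out {0,1,2,3} | prev {} | push {0}
  [4] u=0 | in {0,1,2,3} | out {0,1,2,3} | prev {0,1,2} | push {2}
  [5] u=2 | in {0,1,2,3} | out {0,1,2,3} | ==

Converged values:
  [0] {0,1,2,3}
  [1] {0,1,2}
  [2] {0,1,2,3}

{0,1,2,3}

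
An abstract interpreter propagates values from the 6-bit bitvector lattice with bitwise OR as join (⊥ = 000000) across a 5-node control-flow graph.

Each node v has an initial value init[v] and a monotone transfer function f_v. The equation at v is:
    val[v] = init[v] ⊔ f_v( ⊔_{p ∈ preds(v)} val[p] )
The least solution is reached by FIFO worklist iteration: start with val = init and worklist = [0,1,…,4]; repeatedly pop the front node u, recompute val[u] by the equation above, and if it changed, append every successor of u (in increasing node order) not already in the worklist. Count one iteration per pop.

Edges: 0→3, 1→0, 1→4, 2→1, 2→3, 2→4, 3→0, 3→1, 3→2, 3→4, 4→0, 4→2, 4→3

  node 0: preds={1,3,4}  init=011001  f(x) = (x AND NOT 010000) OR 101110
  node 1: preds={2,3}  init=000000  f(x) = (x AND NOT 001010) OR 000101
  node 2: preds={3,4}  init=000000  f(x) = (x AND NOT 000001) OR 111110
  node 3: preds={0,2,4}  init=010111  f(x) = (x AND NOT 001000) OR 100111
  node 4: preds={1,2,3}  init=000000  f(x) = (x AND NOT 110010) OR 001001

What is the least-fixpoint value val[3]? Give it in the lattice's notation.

Worklist (11 pops):
  #1 pop 0: in=010111 → 111111 (was 011001); enqueue []
  #2 pop 1: in=010111 → 010101 (was 000000); enqueue [0]
  #3 pop 2: in=010111 → 111110 (was 000000); enqueue [1]
  #4 pop 3: in=111111 → 110111 (was 010111); enqueue [2]
  #5 pop 4: in=111111 → 001101 (was 000000); enqueue [3]
  #6 pop 0: in=111111 → 111111 (no change)
  #7 pop 1: in=111111 → 110101 (was 010101); enqueue [0,4]
  #8 pop 2: in=111111 → 111110 (no change)
  #9 pop 3: in=111111 → 110111 (no change)
  #10 pop 0: in=111111 → 111111 (no change)
  #11 pop 4: in=111111 → 001101 (no change)

Fixpoint:
  val[0] = 111111
  val[1] = 110101
  val[2] = 111110
  val[3] = 110111
  val[4] = 001101

110111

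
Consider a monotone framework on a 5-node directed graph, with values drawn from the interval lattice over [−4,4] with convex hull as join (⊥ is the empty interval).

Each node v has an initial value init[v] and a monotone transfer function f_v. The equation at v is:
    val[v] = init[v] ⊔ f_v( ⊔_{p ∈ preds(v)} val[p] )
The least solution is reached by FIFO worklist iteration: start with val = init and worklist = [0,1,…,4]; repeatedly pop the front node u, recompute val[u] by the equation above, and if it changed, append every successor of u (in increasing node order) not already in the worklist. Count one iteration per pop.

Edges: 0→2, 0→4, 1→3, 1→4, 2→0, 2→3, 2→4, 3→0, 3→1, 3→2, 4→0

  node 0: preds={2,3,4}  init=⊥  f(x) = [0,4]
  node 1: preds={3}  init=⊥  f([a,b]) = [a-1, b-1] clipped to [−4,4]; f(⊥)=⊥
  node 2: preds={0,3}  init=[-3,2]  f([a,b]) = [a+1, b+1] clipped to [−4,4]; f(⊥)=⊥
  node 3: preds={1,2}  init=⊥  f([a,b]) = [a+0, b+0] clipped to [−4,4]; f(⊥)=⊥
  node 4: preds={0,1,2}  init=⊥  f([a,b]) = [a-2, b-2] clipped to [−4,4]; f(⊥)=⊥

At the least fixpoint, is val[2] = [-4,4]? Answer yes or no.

no

Worklist (13 pops):
  #1 pop 0: in=[-3,2] → [0,4] (was ⊥); enqueue []
  #2 pop 1: in=⊥ → ⊥ (no change)
  #3 pop 2: in=[0,4] → [-3,4] (was [-3,2]); enqueue [0]
  #4 pop 3: in=[-3,4] → [-3,4] (was ⊥); enqueue [1,2]
  #5 pop 4: in=[-3,4] → [-4,2] (was ⊥); enqueue []
  #6 pop 0: in=[-4,4] → [0,4] (no change)
  #7 pop 1: in=[-3,4] → [-4,3] (was ⊥); enqueue [3,4]
  #8 pop 2: in=[-3,4] → [-3,4] (no change)
  #9 pop 3: in=[-4,4] → [-4,4] (was [-3,4]); enqueue [0,1,2]
  #10 pop 4: in=[-4,4] → [-4,2] (no change)
  #11 pop 0: in=[-4,4] → [0,4] (no change)
  #12 pop 1: in=[-4,4] → [-4,3] (no change)
  #13 pop 2: in=[-4,4] → [-3,4] (no change)

Fixpoint:
  val[0] = [0,4]
  val[1] = [-4,3]
  val[2] = [-3,4]
  val[3] = [-4,4]
  val[4] = [-4,2]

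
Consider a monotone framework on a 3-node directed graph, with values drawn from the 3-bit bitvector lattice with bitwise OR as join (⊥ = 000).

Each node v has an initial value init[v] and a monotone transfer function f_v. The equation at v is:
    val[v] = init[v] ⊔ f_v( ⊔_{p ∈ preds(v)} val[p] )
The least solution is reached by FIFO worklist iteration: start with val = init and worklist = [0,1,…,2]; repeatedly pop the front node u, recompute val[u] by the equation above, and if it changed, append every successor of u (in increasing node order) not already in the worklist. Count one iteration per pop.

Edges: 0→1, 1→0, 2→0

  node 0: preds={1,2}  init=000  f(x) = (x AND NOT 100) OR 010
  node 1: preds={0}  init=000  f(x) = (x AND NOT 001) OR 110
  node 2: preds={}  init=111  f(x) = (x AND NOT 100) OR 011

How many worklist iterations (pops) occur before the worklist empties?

4

Trace (4 dequeues):
  [1] u=0 | in 111 | out 011 | prev 000 | push {}
  [2] u=1 | in 011 | out 110 | prev 000 | push {0}
  [3] u=2 | in 000 | out 111 | ==
  [4] u=0 | in 111 | out 011 | ==

Converged values:
  [0] 011
  [1] 110
  [2] 111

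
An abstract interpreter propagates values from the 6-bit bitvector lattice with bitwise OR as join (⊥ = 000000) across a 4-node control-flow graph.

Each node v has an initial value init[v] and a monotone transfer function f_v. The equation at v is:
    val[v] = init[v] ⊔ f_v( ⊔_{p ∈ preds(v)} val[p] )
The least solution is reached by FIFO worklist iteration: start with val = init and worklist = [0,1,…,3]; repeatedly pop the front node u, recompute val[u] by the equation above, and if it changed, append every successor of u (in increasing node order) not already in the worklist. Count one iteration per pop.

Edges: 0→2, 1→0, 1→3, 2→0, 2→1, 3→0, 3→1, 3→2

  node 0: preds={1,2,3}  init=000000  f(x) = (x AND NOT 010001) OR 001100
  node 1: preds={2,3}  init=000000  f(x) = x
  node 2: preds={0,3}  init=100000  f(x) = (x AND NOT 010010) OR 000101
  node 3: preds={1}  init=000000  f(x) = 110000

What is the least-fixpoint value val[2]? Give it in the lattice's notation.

101101

Worklist (9 pops):
  #1 pop 0: in=100000 → 101100 (was 000000); enqueue []
  #2 pop 1: in=100000 → 100000 (was 000000); enqueue [0]
  #3 pop 2: in=101100 → 101101 (was 100000); enqueue [1]
  #4 pop 3: in=100000 → 110000 (was 000000); enqueue [2]
  #5 pop 0: in=111101 → 101100 (no change)
  #6 pop 1: in=111101 → 111101 (was 100000); enqueue [0,3]
  #7 pop 2: in=111100 → 101101 (no change)
  #8 pop 0: in=111101 → 101100 (no change)
  #9 pop 3: in=111101 → 110000 (no change)

Fixpoint:
  val[0] = 101100
  val[1] = 111101
  val[2] = 101101
  val[3] = 110000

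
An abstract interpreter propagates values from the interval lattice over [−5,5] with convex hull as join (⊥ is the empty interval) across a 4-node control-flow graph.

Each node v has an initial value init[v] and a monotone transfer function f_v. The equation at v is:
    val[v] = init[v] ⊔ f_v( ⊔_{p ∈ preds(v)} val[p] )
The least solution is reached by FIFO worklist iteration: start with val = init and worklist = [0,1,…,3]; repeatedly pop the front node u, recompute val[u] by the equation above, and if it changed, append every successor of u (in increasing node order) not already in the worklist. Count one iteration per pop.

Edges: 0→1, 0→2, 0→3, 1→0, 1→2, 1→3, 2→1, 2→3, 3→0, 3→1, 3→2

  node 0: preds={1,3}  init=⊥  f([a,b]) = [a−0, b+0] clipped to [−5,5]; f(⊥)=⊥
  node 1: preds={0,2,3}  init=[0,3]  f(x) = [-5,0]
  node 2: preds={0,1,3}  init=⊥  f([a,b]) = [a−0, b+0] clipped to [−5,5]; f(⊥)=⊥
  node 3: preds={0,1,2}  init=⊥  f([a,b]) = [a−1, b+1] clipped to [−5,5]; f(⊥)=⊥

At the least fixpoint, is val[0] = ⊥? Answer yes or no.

no

Worklist (13 pops):
  #1 pop 0: in=[0,3] → [0,3] (was ⊥); enqueue []
  #2 pop 1: in=[0,3] → [-5,3] (was [0,3]); enqueue [0]
  #3 pop 2: in=[-5,3] → [-5,3] (was ⊥); enqueue [1]
  #4 pop 3: in=[-5,3] → [-5,4] (was ⊥); enqueue [2]
  #5 pop 0: in=[-5,4] → [-5,4] (was [0,3]); enqueue [3]
  #6 pop 1: in=[-5,4] → [-5,3] (no change)
  #7 pop 2: in=[-5,4] → [-5,4] (was [-5,3]); enqueue [1]
  #8 pop 3: in=[-5,4] → [-5,5] (was [-5,4]); enqueue [0,2]
  #9 pop 1: in=[-5,5] → [-5,3] (no change)
  #10 pop 0: in=[-5,5] → [-5,5] (was [-5,4]); enqueue [1,3]
  #11 pop 2: in=[-5,5] → [-5,5] (was [-5,4]); enqueue []
  #12 pop 1: in=[-5,5] → [-5,3] (no change)
  #13 pop 3: in=[-5,5] → [-5,5] (no change)

Fixpoint:
  val[0] = [-5,5]
  val[1] = [-5,3]
  val[2] = [-5,5]
  val[3] = [-5,5]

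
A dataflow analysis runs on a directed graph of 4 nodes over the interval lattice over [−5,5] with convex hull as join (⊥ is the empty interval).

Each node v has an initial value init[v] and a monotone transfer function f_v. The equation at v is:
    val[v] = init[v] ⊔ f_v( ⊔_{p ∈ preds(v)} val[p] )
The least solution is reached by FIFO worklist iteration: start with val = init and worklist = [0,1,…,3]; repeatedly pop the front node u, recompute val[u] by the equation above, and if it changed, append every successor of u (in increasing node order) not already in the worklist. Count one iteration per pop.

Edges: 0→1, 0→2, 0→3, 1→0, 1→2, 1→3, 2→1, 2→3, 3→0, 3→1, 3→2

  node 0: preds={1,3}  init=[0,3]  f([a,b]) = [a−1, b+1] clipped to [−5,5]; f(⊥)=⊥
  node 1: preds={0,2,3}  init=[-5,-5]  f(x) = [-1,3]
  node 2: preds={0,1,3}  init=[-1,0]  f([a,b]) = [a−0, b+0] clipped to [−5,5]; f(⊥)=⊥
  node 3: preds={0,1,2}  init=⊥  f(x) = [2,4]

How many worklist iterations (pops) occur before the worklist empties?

9

Trace (9 dequeues):
  [1] u=0 | in [-5,-5] | out [-5,3] | prev [0,3] | push {}
  [2] u=1 | in [-5,3] | out [-5,3] | prev [-5,-5] | push {0}
  [3] u=2 | in [-5,3] | out [-5,3] | prev [-1,0] | push {1}
  [4] u=3 | in [-5,3] | out [2,4] | prev ⊥ | push {2}
  [5] u=0 | in [-5,4] | out [-5,5] | prev [-5,3] | push {3}
  [6] u=1 | in [-5,5] | out [-5,3] | ==
  [7] u=2 | in [-5,5] | out [-5,5] | prev [-5,3] | push {1}
  [8] u=3 | in [-5,5] | out [2,4] | ==
  [9] u=1 | in [-5,5] | out [-5,3] | ==

Converged values:
  [0] [-5,5]
  [1] [-5,3]
  [2] [-5,5]
  [3] [2,4]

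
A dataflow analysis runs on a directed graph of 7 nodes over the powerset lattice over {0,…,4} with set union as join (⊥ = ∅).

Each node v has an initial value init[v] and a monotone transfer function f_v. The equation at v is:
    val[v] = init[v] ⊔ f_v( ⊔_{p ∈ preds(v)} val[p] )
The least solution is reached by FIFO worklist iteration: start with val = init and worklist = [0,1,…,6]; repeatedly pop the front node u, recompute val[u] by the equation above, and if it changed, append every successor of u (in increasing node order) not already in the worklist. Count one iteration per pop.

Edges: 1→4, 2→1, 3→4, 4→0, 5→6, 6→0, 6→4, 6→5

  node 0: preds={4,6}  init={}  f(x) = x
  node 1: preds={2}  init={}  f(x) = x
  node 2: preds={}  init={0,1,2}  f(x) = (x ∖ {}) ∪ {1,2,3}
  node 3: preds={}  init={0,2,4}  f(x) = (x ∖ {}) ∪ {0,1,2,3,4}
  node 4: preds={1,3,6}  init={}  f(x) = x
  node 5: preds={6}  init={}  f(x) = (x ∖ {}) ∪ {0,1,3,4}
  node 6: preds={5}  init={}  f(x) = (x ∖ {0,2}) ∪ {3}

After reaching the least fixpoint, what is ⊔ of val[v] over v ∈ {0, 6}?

Iteration log — 11 steps:
  step 1. node 0  ⊔preds={}  new={}  stable
  step 2. node 1  ⊔preds={0,1,2}  new={0,1,2}  old={}  +wl: 
  step 3. node 2  ⊔preds={}  new={0,1,2,3}  old={0,1,2}  +wl: 1
  step 4. node 3  ⊔preds={}  new={0,1,2,3,4}  old={0,2,4}  +wl: 
  step 5. node 4  ⊔preds={0,1,2,3,4}  new={0,1,2,3,4}  old={}  +wl: 0
  step 6. node 5  ⊔preds={}  new={0,1,3,4}  old={}  +wl: 
  step 7. node 6  ⊔preds={0,1,3,4}  new={1,3,4}  old={}  +wl: 4,5
  step 8. node 1  ⊔preds={0,1,2,3}  new={0,1,2,3}  old={0,1,2}  +wl: 
  step 9. node 0  ⊔preds={0,1,2,3,4}  new={0,1,2,3,4}  old={}  +wl: 
  step 10. node 4  ⊔preds={0,1,2,3,4}  new={0,1,2,3,4}  stable
  step 11. node 5  ⊔preds={1,3,4}  new={0,1,3,4}  stable

Least fixpoint reached:
  node 0: {0,1,2,3,4}
  node 1: {0,1,2,3}
  node 2: {0,1,2,3}
  node 3: {0,1,2,3,4}
  node 4: {0,1,2,3,4}
  node 5: {0,1,3,4}
  node 6: {1,3,4}

{0,1,2,3,4}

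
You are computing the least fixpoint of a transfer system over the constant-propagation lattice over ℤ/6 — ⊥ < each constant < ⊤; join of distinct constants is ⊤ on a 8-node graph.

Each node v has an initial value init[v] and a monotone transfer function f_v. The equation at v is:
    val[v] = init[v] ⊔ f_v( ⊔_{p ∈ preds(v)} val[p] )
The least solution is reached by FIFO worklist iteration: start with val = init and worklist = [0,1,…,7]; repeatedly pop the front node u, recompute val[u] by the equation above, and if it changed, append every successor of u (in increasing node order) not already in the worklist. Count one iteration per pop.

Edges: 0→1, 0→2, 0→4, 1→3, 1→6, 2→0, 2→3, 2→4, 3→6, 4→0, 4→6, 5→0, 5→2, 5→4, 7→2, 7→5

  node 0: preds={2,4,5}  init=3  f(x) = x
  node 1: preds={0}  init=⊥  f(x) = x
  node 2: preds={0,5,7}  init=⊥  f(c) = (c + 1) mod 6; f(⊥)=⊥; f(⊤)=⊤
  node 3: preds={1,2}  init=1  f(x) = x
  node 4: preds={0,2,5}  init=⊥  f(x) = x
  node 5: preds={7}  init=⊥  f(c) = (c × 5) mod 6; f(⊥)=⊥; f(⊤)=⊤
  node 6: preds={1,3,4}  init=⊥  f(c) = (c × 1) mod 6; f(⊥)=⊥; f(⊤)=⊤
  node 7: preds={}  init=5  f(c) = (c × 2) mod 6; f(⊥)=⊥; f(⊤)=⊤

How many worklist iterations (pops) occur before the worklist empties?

14

Iteration log — 14 steps:
  step 1. node 0  ⊔preds=⊥  new=3  stable
  step 2. node 1  ⊔preds=3  new=3  old=⊥  +wl: 
  step 3. node 2  ⊔preds=⊤  new=⊤  old=⊥  +wl: 0
  step 4. node 3  ⊔preds=⊤  new=⊤  old=1  +wl: 
  step 5. node 4  ⊔preds=⊤  new=⊤  old=⊥  +wl: 
  step 6. node 5  ⊔preds=5  new=1  old=⊥  +wl: 2,4
  step 7. node 6  ⊔preds=⊤  new=⊤  old=⊥  +wl: 
  step 8. node 7  ⊔preds=⊥  new=5  stable
  step 9. node 0  ⊔preds=⊤  new=⊤  old=3  +wl: 1
  step 10. node 2  ⊔preds=⊤  new=⊤  stable
  step 11. node 4  ⊔preds=⊤  new=⊤  stable
  step 12. node 1  ⊔preds=⊤  new=⊤  old=3  +wl: 3,6
  step 13. node 3  ⊔preds=⊤  new=⊤  stable
  step 14. node 6  ⊔preds=⊤  new=⊤  stable

Least fixpoint reached:
  node 0: ⊤
  node 1: ⊤
  node 2: ⊤
  node 3: ⊤
  node 4: ⊤
  node 5: 1
  node 6: ⊤
  node 7: 5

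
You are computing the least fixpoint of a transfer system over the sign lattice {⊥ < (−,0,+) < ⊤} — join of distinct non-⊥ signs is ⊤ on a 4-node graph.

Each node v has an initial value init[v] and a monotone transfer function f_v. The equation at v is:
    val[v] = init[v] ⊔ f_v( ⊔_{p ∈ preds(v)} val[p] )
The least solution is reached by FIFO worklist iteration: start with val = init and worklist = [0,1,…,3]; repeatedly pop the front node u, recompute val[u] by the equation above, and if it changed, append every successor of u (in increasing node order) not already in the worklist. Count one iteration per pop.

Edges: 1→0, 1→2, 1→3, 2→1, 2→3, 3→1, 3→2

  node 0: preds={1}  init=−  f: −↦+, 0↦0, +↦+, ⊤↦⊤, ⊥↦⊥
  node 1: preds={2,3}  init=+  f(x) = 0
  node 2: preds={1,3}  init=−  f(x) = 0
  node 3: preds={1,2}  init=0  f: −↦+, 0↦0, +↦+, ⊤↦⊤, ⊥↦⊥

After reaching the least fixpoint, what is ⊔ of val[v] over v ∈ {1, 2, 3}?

Trace (7 dequeues):
  [1] u=0 | in + | out ⊤ | prev − | push {}
  [2] u=1 | in ⊤ | out ⊤ | prev + | push {0}
  [3] u=2 | in ⊤ | out ⊤ | prev − | push {1}
  [4] u=3 | in ⊤ | out ⊤ | prev 0 | push {2}
  [5] u=0 | in ⊤ | out ⊤ | ==
  [6] u=1 | in ⊤ | out ⊤ | ==
  [7] u=2 | in ⊤ | out ⊤ | ==

Converged values:
  [0] ⊤
  [1] ⊤
  [2] ⊤
  [3] ⊤

⊤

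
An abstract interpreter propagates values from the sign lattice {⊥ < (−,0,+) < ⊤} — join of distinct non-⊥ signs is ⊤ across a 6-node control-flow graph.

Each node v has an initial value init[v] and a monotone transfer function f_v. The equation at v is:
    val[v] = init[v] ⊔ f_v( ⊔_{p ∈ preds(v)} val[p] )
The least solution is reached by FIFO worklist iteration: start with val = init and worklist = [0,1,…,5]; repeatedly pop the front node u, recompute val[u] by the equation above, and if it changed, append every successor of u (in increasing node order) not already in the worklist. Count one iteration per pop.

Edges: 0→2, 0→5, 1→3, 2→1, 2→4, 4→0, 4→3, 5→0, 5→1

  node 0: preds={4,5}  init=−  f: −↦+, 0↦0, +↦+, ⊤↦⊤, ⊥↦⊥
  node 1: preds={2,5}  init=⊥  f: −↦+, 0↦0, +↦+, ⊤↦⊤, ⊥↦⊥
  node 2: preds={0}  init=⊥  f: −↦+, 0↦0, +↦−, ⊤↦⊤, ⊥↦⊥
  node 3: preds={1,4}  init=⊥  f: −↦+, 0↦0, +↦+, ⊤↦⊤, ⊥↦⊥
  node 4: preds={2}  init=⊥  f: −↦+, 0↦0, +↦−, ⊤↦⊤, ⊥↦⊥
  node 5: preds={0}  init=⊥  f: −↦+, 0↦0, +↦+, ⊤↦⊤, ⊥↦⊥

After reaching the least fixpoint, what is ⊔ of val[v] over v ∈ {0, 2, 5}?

Iteration log — 15 steps:
  step 1. node 0  ⊔preds=⊥  new=−  stable
  step 2. node 1  ⊔preds=⊥  new=⊥  stable
  step 3. node 2  ⊔preds=−  new=+  old=⊥  +wl: 1
  step 4. node 3  ⊔preds=⊥  new=⊥  stable
  step 5. node 4  ⊔preds=+  new=−  old=⊥  +wl: 0,3
  step 6. node 5  ⊔preds=−  new=+  old=⊥  +wl: 
  step 7. node 1  ⊔preds=+  new=+  old=⊥  +wl: 
  step 8. node 0  ⊔preds=⊤  new=⊤  old=−  +wl: 2,5
  step 9. node 3  ⊔preds=⊤  new=⊤  old=⊥  +wl: 
  step 10. node 2  ⊔preds=⊤  new=⊤  old=+  +wl: 1,4
  step 11. node 5  ⊔preds=⊤  new=⊤  old=+  +wl: 0
  step 12. node 1  ⊔preds=⊤  new=⊤  old=+  +wl: 3
  step 13. node 4  ⊔preds=⊤  new=⊤  old=−  +wl: 
  step 14. node 0  ⊔preds=⊤  new=⊤  stable
  step 15. node 3  ⊔preds=⊤  new=⊤  stable

Least fixpoint reached:
  node 0: ⊤
  node 1: ⊤
  node 2: ⊤
  node 3: ⊤
  node 4: ⊤
  node 5: ⊤

⊤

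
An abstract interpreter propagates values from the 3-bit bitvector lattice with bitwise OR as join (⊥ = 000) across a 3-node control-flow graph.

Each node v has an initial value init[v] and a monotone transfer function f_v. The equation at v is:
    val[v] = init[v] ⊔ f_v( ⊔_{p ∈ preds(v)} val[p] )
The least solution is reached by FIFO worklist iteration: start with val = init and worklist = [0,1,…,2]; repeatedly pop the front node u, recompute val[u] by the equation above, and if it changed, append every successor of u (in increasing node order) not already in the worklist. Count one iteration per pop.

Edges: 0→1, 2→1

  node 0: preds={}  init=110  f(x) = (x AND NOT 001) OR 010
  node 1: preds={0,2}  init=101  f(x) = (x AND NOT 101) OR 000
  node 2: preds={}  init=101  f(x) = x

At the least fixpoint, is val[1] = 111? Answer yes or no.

Iteration log — 3 steps:
  step 1. node 0  ⊔preds=000  new=110  stable
  step 2. node 1  ⊔preds=111  new=111  old=101  +wl: 
  step 3. node 2  ⊔preds=000  new=101  stable

Least fixpoint reached:
  node 0: 110
  node 1: 111
  node 2: 101

yes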